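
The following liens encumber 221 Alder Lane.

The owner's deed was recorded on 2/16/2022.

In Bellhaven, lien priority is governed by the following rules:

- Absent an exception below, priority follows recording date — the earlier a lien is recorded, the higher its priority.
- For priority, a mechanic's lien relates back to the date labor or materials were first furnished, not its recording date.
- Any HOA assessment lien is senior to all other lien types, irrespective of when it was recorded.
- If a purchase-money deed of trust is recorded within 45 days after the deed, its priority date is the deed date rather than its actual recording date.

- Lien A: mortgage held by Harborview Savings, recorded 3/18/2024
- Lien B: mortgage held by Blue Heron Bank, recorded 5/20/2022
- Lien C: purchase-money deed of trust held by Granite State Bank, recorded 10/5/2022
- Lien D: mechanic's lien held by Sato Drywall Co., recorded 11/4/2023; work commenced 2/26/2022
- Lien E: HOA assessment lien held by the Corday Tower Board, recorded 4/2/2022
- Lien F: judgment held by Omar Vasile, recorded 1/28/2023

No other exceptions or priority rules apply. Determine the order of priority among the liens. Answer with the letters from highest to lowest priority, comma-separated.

Effective dates: C missed the 45-day window (231 days after the deed), so its recording date stands; D is treated as recorded 2/26/2022, the work-commencement date.
As an HOA assessment lien, E is senior to every other lien.
Remaining liens by effective date: D (2/26/2022), B (5/20/2022), C (10/5/2022), F (1/28/2023), A (3/18/2024).

E, D, B, C, F, A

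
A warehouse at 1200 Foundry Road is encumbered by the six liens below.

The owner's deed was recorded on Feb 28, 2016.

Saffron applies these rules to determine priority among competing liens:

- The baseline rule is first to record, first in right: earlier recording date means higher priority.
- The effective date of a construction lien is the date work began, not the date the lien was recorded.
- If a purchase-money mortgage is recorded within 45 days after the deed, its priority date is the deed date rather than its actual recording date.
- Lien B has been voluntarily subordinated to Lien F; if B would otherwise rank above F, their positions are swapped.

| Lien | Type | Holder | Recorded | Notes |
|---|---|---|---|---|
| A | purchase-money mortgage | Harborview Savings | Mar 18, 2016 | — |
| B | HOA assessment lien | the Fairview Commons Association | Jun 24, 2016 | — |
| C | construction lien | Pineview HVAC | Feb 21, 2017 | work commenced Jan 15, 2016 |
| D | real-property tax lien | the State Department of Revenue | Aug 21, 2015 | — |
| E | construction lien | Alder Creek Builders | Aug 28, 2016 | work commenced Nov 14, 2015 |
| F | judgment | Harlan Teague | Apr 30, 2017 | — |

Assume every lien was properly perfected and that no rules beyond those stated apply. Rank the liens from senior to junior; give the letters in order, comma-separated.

Effective dates: A relates back to the deed date Feb 28, 2016; C relates back to Jan 15, 2016 (work commenced); E relates back to Nov 14, 2015 (work commenced).
Sorted by effective date: D (Aug 21, 2015), E (Nov 14, 2015), C (Jan 15, 2016), A (Feb 28, 2016), B (Jun 24, 2016), F (Apr 30, 2017).
Because B would otherwise rank above F, the subordination swaps them.

D, E, C, A, F, B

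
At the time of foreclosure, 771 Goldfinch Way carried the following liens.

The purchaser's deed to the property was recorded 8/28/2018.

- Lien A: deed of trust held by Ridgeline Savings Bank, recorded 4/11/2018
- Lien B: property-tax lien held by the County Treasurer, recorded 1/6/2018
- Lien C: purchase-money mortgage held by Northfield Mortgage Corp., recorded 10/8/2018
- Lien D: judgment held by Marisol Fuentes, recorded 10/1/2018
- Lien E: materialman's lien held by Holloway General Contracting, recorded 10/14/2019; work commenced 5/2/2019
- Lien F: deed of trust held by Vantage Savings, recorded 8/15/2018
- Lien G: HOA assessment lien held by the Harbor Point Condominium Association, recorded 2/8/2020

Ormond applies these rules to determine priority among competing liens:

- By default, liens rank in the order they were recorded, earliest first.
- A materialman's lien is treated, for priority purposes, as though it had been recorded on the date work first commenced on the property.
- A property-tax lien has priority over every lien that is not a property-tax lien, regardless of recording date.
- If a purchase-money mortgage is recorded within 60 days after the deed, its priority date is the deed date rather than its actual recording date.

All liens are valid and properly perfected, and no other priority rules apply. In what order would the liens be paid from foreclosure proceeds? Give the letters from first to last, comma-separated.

B, A, F, C, D, E, G

First, effective dates: C's effective date is the deed date, 8/28/2018; E relates back to 5/2/2019 (work commenced).
B, as a property-tax lien, has superpriority and ranks first.
The other liens, earliest effective date first: A (4/11/2018), F (8/15/2018), C (8/28/2018), D (10/1/2018), E (5/2/2019), G (2/8/2020).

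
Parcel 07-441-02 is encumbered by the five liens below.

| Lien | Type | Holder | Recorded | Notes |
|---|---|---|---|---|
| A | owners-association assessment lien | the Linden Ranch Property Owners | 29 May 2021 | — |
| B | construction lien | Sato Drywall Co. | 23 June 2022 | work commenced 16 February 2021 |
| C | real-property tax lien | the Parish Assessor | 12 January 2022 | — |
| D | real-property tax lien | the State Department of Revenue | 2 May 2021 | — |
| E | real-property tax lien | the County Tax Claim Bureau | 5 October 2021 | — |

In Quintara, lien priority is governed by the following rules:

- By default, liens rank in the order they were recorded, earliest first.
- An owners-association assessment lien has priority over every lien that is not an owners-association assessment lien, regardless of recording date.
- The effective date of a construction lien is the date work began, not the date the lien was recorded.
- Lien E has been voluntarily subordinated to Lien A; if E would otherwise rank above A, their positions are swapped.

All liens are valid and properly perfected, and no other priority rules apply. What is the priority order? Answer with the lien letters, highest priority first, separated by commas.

Adjusting effective dates: B relates back to 16 February 2021 (work commenced).
As an owners-association assessment lien, A is senior to every other lien.
The other liens, earliest effective date first: B (16 February 2021), D (2 May 2021), E (5 October 2021), C (12 January 2022).
Since E is not senior to A, the subordination leaves the order unchanged.

A, B, D, E, C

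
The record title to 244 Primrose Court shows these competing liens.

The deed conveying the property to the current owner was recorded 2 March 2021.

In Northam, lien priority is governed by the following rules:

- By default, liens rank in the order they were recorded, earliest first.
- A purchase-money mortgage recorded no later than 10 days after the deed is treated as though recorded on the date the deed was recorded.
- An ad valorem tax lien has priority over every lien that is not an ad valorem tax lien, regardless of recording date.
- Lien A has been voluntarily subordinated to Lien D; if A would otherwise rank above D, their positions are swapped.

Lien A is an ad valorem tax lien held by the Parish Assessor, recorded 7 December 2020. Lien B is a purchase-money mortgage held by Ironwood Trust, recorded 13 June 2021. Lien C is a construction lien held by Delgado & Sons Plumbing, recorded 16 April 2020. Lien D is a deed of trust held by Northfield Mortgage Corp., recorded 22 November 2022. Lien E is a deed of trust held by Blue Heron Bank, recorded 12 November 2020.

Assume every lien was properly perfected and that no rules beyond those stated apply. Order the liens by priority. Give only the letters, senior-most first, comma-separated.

Effective dates after the stated exceptions: B was recorded 103 days after the deed — beyond 10 days — so no relation-back applies.
As an ad valorem tax lien, A is senior to every other lien.
The other liens, earliest effective date first: C (16 April 2020), E (12 November 2020), B (13 June 2021), D (22 November 2022).
A would otherwise be senior to D, so under the subordination agreement A and D exchange positions.

D, C, E, B, A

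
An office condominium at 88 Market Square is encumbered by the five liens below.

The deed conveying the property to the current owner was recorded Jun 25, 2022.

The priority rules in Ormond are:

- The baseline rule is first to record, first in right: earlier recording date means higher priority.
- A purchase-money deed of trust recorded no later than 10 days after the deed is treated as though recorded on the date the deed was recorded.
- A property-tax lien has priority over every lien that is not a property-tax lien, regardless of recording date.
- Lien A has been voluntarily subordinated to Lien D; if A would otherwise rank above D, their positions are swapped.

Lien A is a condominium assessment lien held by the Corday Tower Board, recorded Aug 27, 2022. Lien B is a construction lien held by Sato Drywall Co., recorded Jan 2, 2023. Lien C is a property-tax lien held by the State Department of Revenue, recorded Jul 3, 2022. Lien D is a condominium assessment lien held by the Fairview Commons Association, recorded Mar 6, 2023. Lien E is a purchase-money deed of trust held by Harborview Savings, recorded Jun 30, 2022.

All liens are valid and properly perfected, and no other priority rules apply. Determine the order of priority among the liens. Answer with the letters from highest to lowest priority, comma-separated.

C, E, D, B, A

Adjusting effective dates: E was recorded within the 10-day window, so its effective date is the deed date Jun 25, 2022.
C is a property-tax lien, so it outranks all other liens regardless of date.
Remaining liens by effective date: E (Jun 25, 2022), A (Aug 27, 2022), B (Jan 2, 2023), D (Mar 6, 2023).
A is senior to D before the subordination, so the two trade places.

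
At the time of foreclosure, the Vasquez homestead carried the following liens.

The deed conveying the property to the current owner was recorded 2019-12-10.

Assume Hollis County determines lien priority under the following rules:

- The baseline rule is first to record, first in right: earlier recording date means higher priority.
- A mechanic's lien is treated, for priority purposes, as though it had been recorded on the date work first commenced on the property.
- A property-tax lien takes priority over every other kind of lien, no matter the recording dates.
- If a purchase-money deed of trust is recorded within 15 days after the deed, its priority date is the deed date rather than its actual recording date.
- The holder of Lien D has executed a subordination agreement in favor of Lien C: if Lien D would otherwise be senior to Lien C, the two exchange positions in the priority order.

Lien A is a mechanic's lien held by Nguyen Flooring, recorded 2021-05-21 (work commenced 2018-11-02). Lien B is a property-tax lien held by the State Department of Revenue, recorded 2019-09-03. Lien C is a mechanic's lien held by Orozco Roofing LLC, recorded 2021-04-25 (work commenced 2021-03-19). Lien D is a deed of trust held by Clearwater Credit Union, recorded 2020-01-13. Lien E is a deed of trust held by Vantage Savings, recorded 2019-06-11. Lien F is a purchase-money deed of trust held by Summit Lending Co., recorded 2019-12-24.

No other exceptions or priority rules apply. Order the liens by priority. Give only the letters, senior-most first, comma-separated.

B, A, E, F, C, D

Adjusting effective dates: A's effective date is 2018-11-02, when work began; C relates back to 2021-03-19 (work commenced); F relates back to the deed date 2019-12-10.
B is a property-tax lien, so it outranks all other liens regardless of date.
Among the remaining liens, by effective date: A (2018-11-02), E (2019-06-11), F (2019-12-10), D (2020-01-13), C (2021-03-19).
Because D would otherwise rank above C, the subordination swaps them.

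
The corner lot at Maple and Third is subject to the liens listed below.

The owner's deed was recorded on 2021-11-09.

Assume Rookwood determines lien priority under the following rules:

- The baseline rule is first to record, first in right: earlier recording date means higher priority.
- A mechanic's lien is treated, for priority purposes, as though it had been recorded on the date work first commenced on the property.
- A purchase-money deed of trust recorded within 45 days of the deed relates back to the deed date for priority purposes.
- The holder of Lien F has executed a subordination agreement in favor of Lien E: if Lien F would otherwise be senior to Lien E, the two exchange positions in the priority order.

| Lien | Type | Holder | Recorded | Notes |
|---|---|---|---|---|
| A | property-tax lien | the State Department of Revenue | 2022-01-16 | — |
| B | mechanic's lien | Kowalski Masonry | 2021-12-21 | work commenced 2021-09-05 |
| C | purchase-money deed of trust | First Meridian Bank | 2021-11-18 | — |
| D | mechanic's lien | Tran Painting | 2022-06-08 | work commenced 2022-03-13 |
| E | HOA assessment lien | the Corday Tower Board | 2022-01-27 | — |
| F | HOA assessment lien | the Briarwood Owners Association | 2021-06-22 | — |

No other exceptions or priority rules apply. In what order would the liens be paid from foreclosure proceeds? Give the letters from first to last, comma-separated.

E, B, C, A, F, D

Adjusting effective dates: B's effective date is 2021-09-05, when work began; C was recorded within the 45-day window, so its effective date is the deed date 2021-11-09; D is treated as recorded 2022-03-13, the work-commencement date.
By effective date, earliest first: F (2021-06-22), B (2021-09-05), C (2021-11-09), A (2022-01-16), E (2022-01-27), D (2022-03-13).
The subordination applies — F was senior to E — so F and E swap.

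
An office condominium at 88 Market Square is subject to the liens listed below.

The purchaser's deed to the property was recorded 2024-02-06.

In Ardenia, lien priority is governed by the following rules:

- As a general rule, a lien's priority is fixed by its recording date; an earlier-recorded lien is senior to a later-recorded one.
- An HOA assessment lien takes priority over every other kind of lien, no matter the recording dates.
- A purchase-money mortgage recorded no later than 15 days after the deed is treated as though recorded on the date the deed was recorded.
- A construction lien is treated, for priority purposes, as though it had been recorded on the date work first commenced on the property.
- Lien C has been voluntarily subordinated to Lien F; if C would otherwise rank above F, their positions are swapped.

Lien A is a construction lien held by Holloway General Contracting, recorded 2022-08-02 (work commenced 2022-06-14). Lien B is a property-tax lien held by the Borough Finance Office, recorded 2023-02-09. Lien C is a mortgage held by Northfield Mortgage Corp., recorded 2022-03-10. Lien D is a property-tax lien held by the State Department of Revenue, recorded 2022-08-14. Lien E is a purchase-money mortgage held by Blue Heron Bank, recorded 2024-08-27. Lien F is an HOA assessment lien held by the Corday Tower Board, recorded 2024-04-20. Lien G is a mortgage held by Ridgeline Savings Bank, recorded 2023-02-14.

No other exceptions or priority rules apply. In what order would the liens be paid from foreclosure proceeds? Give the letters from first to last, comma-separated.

F, C, A, D, B, G, E

Adjusting effective dates: A is treated as recorded 2022-06-14, the work-commencement date; E was recorded 203 days after the deed — beyond 15 days — so no relation-back applies.
F is an HOA assessment lien and takes priority over every other lien.
The other liens, earliest effective date first: C (2022-03-10), A (2022-06-14), D (2022-08-14), B (2023-02-09), G (2023-02-14), E (2024-08-27).
C already ranks below F; the subordination has no effect.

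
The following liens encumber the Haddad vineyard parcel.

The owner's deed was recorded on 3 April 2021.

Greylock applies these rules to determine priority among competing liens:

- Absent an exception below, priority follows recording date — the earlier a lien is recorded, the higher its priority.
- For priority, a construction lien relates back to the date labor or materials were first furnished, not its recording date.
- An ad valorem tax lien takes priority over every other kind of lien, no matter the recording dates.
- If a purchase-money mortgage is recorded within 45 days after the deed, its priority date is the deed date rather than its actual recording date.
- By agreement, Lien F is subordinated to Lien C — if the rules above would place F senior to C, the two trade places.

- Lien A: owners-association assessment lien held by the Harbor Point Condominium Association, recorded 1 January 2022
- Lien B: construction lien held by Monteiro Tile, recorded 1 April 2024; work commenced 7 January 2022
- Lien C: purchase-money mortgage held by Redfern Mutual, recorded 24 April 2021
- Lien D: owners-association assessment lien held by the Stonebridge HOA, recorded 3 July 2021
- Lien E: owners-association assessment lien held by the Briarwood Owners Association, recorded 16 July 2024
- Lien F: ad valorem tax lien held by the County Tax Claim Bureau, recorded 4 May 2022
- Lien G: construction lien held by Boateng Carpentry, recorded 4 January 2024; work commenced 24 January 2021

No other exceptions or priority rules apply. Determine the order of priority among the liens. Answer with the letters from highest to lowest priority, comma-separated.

C, G, F, D, A, B, E

Effective dates: B's effective date is 7 January 2022, when work began; C was recorded within the 45-day window, so its effective date is the deed date 3 April 2021; G relates back to 24 January 2021 (work commenced).
F, as an ad valorem tax lien, has superpriority and ranks first.
Ordering the rest by effective date: G (24 January 2021), C (3 April 2021), D (3 July 2021), A (1 January 2022), B (7 January 2022), E (16 July 2024).
F is senior to C before the subordination, so the two trade places.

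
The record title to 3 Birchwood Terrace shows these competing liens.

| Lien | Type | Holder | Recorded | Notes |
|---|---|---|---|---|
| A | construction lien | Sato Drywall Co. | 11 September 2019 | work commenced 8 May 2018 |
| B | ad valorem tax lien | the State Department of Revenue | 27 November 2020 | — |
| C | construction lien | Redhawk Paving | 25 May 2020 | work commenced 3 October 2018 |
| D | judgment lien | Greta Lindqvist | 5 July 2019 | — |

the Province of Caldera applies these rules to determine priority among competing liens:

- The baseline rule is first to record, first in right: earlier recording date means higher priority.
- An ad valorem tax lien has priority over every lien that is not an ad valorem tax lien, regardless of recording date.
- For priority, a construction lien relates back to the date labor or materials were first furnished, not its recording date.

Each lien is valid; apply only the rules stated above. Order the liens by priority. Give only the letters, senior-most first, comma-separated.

B, A, C, D

Adjusting effective dates: A is treated as recorded 8 May 2018, the work-commencement date; C's effective date is 3 October 2018, when work began.
B, as an ad valorem tax lien, has superpriority and ranks first.
The other liens, earliest effective date first: A (8 May 2018), C (3 October 2018), D (5 July 2019).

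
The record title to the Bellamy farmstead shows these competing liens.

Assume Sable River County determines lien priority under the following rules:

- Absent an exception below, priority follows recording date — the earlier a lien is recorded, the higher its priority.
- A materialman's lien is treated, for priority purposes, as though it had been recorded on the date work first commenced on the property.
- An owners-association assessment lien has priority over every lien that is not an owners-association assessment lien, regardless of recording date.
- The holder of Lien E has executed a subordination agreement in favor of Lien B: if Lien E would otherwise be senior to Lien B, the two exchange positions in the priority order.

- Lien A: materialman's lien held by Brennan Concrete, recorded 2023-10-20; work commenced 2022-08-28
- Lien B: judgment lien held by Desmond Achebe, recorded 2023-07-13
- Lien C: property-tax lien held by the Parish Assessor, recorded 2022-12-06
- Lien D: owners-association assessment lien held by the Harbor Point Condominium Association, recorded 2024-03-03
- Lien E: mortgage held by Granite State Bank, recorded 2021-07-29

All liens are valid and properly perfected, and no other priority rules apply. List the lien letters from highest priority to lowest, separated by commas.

Effective dates: A's effective date is 2022-08-28, when work began.
As an owners-association assessment lien, D is senior to every other lien.
Remaining liens by effective date: E (2021-07-29), A (2022-08-28), C (2022-12-06), B (2023-07-13).
E is senior to B before the subordination, so the two trade places.

D, B, A, C, E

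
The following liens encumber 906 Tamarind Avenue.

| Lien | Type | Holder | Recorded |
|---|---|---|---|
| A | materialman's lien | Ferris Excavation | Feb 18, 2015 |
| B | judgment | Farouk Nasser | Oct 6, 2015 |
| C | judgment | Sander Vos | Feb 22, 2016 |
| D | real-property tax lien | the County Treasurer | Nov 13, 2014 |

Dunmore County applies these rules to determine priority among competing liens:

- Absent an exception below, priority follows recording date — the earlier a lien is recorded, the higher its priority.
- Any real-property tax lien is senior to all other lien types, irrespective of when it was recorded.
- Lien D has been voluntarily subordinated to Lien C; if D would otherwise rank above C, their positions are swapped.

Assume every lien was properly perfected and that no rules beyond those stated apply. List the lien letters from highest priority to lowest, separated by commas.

C, A, B, D

D is a real-property tax lien and takes priority over every other lien.
Among the remaining liens, by effective date: A (Feb 18, 2015), B (Oct 6, 2015), C (Feb 22, 2016).
D is senior to C before the subordination, so the two trade places.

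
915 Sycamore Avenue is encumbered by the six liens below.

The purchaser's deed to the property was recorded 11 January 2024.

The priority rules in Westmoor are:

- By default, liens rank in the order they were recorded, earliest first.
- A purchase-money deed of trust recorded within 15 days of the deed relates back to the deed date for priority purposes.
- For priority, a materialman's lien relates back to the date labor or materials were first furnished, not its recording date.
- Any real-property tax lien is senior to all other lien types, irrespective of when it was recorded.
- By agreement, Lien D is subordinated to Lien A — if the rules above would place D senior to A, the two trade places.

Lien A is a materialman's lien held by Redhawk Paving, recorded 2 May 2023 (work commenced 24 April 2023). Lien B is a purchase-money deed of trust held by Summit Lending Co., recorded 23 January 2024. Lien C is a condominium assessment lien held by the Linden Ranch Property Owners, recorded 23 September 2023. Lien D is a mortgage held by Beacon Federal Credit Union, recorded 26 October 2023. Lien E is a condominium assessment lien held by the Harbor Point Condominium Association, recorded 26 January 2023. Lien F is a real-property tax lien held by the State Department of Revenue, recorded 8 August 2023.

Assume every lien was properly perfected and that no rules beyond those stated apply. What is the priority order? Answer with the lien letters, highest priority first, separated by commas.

Effective dates after the stated exceptions: A relates back to 24 April 2023 (work commenced); B's effective date is the deed date, 11 January 2024.
F is a real-property tax lien, so it outranks all other liens regardless of date.
Among the remaining liens, by effective date: E (26 January 2023), A (24 April 2023), C (23 September 2023), D (26 October 2023), B (11 January 2024).
D is already junior to A, so the subordination agreement changes nothing.

F, E, A, C, D, B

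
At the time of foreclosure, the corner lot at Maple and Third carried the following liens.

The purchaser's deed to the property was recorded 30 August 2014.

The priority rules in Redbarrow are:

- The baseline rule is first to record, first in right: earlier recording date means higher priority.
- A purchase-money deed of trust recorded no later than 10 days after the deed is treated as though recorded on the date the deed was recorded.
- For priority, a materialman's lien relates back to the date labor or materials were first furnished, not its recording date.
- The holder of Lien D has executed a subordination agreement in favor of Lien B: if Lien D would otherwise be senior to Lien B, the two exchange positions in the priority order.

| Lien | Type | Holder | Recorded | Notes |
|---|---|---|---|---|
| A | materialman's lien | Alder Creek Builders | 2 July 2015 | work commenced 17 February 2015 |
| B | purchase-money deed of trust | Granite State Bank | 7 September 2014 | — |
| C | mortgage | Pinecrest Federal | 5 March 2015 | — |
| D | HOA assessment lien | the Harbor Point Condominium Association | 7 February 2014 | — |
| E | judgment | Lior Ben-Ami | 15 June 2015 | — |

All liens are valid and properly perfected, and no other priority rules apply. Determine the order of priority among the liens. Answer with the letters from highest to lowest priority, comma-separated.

First, effective dates: A's effective date is 17 February 2015, when work began; B's effective date is the deed date, 30 August 2014.
Ordering by effective date: D (7 February 2014), B (30 August 2014), A (17 February 2015), C (5 March 2015), E (15 June 2015).
D is senior to B before the subordination, so the two trade places.

B, D, A, C, E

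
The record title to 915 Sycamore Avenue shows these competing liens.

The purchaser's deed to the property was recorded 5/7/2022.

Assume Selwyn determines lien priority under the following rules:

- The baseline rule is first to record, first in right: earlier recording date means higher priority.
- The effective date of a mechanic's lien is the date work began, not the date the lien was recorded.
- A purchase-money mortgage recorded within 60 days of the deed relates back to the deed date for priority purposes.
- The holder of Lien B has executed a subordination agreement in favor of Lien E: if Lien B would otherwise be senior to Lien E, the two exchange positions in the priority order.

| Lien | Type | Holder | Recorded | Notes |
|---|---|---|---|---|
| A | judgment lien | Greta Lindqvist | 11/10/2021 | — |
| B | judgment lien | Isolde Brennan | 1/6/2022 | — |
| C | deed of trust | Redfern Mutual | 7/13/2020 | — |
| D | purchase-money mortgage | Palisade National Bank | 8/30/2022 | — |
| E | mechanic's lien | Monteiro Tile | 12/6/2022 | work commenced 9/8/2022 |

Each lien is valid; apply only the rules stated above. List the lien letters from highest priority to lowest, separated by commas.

C, A, E, D, B

Adjusting effective dates: D was recorded 115 days after the deed — beyond 60 days — so no relation-back applies; E's effective date is 9/8/2022, when work began.
By effective date: C (7/13/2020), A (11/10/2021), B (1/6/2022), D (8/30/2022), E (9/8/2022).
B is senior to E before the subordination, so the two trade places.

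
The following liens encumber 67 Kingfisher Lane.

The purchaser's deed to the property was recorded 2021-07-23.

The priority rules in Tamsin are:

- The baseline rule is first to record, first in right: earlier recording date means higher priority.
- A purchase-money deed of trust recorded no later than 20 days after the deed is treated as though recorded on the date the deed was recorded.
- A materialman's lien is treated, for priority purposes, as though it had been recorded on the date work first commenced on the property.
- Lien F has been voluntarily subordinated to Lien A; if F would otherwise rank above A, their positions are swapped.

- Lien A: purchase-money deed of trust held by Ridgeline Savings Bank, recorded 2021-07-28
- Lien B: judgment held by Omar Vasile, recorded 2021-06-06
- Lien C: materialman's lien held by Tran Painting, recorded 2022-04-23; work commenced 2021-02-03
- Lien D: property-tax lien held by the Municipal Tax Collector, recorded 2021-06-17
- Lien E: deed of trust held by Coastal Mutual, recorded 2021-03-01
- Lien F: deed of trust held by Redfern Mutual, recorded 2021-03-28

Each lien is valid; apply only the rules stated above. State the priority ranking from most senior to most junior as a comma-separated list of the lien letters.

C, E, A, B, D, F

Adjusting effective dates: A was recorded within the 20-day window, so its effective date is the deed date 2021-07-23; C's effective date is 2021-02-03, when work began.
Sorted by effective date: C (2021-02-03), E (2021-03-01), F (2021-03-28), B (2021-06-06), D (2021-06-17), A (2021-07-23).
Because F would otherwise rank above A, the subordination swaps them.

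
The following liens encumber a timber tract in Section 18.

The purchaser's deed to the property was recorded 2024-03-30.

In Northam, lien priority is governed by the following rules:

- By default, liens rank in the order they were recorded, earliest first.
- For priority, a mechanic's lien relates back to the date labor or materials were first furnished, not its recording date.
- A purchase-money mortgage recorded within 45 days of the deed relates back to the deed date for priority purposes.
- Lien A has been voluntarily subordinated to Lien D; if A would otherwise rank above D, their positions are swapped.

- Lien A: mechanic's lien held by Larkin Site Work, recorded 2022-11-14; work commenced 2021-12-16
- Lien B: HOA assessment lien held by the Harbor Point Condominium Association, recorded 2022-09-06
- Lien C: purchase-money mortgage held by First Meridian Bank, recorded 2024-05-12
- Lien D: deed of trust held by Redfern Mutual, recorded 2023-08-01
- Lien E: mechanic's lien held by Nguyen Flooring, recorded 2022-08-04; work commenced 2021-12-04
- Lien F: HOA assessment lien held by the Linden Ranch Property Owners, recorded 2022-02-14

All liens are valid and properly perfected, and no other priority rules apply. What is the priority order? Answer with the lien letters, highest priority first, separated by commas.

E, D, F, B, A, C

Effective dates: A's effective date is 2021-12-16, when work began; C was recorded within the 45-day window, so its effective date is the deed date 2024-03-30; E is treated as recorded 2021-12-04, the work-commencement date.
Sorted by effective date: E (2021-12-04), A (2021-12-16), F (2022-02-14), B (2022-09-06), D (2023-08-01), C (2024-03-30).
Because A would otherwise rank above D, the subordination swaps them.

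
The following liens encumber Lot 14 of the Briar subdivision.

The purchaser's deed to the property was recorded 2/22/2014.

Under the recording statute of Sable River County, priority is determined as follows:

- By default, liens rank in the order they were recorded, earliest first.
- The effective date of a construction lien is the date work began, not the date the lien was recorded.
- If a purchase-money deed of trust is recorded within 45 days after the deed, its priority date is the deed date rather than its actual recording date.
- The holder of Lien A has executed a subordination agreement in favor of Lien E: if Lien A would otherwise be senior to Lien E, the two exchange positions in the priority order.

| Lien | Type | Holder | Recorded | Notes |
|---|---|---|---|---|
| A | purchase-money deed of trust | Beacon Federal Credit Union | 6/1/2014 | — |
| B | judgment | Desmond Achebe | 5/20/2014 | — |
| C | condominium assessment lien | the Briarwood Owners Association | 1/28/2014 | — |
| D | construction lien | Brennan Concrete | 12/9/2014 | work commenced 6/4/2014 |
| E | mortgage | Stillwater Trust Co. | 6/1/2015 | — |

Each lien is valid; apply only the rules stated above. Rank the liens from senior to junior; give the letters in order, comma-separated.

First, effective dates: A was recorded 99 days after the deed, outside the 45-day window, so it keeps its recording date; D relates back to 6/4/2014 (work commenced).
Sorted by effective date: C (1/28/2014), B (5/20/2014), A (6/1/2014), D (6/4/2014), E (6/1/2015).
Because A would otherwise rank above E, the subordination swaps them.

C, B, E, D, A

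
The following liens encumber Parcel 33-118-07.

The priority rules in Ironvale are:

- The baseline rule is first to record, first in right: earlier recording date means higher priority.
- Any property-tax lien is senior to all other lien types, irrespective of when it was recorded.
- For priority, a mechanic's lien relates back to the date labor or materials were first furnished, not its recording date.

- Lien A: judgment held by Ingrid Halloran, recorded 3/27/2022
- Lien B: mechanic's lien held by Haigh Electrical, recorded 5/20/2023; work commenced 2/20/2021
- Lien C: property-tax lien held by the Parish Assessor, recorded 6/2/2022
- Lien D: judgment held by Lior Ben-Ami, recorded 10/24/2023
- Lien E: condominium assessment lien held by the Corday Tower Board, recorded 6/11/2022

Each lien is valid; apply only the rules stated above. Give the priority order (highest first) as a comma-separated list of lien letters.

C, B, A, E, D

Effective dates after the stated exceptions: B relates back to 2/20/2021 (work commenced).
C is a property-tax lien and takes priority over every other lien.
Remaining liens by effective date: B (2/20/2021), A (3/27/2022), E (6/11/2022), D (10/24/2023).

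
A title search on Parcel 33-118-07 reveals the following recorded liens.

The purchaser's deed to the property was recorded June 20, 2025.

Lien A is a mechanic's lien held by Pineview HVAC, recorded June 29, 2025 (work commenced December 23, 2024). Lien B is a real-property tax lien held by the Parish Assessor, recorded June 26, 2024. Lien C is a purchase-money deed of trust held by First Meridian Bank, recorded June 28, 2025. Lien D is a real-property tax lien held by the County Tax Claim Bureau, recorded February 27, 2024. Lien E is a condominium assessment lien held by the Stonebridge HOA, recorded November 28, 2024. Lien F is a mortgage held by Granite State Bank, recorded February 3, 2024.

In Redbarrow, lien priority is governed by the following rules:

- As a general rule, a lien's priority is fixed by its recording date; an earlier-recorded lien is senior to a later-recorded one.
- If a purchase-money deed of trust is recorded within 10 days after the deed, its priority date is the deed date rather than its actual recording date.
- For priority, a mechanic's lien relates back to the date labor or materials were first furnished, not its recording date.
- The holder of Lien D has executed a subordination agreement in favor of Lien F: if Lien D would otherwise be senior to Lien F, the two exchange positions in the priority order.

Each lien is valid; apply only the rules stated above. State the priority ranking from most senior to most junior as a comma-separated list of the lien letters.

Effective dates after the stated exceptions: A relates back to December 23, 2024 (work commenced); C's effective date is the deed date, June 20, 2025.
By effective date: F (February 3, 2024), D (February 27, 2024), B (June 26, 2024), E (November 28, 2024), A (December 23, 2024), C (June 20, 2025).
D already ranks below F; the subordination has no effect.

F, D, B, E, A, C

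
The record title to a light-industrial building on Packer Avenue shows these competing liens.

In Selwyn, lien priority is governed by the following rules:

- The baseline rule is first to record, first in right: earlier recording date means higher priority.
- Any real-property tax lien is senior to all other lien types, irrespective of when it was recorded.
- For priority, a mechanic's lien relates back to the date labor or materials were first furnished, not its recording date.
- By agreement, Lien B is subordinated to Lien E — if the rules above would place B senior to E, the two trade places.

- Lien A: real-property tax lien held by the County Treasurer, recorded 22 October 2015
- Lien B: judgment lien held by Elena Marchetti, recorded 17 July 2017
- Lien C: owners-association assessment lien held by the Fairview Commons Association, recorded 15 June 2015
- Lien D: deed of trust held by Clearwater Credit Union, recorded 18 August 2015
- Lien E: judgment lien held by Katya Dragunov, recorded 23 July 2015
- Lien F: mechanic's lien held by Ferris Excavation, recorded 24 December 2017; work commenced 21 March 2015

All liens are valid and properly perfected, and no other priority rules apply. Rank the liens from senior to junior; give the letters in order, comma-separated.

Effective dates: F is treated as recorded 21 March 2015, the work-commencement date.
A is a real-property tax lien and takes priority over every other lien.
Remaining liens by effective date: F (21 March 2015), C (15 June 2015), E (23 July 2015), D (18 August 2015), B (17 July 2017).
B already ranks below E; the subordination has no effect.

A, F, C, E, D, B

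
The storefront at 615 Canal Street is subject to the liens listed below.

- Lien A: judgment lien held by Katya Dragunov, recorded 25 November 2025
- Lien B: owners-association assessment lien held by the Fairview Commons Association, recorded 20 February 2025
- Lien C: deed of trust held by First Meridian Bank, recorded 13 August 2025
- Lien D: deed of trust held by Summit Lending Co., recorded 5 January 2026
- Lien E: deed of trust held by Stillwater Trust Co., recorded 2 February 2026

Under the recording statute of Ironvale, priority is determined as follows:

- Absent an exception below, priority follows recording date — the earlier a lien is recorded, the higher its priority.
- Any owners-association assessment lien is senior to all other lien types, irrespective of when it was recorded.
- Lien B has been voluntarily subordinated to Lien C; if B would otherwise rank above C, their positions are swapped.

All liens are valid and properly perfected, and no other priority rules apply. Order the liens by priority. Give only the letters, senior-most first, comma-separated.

C, B, A, D, E

B is an owners-association assessment lien, so it outranks all other liens regardless of date.
Ordering the rest by effective date: C (13 August 2025), A (25 November 2025), D (5 January 2026), E (2 February 2026).
The subordination applies — B was senior to C — so B and C swap.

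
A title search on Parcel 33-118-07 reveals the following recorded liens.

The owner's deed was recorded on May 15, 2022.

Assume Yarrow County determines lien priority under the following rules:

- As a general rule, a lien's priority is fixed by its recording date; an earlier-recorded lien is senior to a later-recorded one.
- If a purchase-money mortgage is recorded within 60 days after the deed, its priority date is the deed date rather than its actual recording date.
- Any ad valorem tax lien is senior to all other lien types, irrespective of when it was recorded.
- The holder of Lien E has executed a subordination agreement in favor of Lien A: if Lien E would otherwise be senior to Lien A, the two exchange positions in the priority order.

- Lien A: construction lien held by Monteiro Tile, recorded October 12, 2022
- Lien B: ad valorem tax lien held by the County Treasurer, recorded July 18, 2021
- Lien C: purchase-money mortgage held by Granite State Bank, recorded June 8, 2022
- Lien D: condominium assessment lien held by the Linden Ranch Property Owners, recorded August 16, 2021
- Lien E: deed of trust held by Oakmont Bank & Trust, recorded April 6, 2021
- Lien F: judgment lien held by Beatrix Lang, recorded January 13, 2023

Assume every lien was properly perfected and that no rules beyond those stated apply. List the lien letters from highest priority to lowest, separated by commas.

Effective dates after the stated exceptions: C's effective date is the deed date, May 15, 2022.
B is an ad valorem tax lien, so it outranks all other liens regardless of date.
Among the remaining liens, by effective date: E (April 6, 2021), D (August 16, 2021), C (May 15, 2022), A (October 12, 2022), F (January 13, 2023).
E is senior to A before the subordination, so the two trade places.

B, A, D, C, E, F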